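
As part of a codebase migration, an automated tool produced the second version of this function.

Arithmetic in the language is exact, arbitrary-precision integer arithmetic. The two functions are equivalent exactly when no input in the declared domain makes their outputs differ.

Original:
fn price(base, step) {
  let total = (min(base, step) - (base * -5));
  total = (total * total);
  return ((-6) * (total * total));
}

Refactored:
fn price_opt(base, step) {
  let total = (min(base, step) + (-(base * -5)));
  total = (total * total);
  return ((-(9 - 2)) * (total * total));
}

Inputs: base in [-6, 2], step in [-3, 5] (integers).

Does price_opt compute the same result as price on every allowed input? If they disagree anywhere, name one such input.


The rewrite breaks on base=-6, step=-3, where the results are -10077696 and -11757312.
price: total = -36; total = 1296; return -10077696
price_opt: total = -36; total = 1296; return -11757312
verdict: not equivalent; witness: base=-6, step=-3


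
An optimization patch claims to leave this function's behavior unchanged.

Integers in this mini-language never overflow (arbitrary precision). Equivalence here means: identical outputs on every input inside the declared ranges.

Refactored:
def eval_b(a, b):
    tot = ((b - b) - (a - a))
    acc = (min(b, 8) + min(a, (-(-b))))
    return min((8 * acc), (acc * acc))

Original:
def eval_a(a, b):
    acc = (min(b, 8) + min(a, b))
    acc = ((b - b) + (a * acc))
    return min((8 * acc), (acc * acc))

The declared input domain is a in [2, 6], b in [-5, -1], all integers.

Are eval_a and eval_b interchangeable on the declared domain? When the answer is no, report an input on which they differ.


There is a counterexample at a=2, b=-5: -160 on one side, -80 on the other.
eval_a: acc = -10; acc = -20; return -160
eval_b: tot = 0; acc = -10; return -80
verdict: not equivalent; witness: a=2, b=-5


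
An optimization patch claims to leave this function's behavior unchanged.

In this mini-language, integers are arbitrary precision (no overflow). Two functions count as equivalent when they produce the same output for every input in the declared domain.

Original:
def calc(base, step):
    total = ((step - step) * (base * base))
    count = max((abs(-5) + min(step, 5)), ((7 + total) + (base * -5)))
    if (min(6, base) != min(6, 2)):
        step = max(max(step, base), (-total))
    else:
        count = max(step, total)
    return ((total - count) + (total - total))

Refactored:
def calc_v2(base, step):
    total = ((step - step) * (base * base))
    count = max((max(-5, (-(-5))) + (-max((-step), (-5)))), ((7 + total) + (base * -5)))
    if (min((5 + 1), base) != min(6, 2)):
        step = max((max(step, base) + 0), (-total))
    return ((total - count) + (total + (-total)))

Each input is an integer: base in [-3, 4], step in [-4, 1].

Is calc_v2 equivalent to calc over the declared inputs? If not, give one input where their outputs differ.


Run the pair on base=2, step=-4.
calc: total becomes 0; next count becomes 1; next (min(6, base) != min(6, 2)) evaluates to false; next count becomes 0; next final value 0
calc_v2: total becomes 0; next count becomes 1; next (min((5 + 1), base) != min(6, 2)) evaluates to false; next final value -1
0 and -1 differ, so these are not the same function on this domain.
verdict: not equivalent; witness: base=2, step=-4


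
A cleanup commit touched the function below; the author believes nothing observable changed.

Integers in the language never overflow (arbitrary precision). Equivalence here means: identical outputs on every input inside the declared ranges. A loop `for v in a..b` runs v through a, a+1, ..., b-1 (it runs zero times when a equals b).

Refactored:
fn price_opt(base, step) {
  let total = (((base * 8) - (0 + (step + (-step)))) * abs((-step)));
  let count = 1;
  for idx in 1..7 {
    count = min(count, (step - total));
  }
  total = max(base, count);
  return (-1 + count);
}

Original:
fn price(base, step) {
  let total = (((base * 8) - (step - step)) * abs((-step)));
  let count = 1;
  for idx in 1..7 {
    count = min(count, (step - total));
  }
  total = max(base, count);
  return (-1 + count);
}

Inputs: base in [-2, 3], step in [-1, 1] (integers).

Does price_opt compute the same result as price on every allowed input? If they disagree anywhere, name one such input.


The two are interchangeable: arithmetic usage differs; also constant usage differs, and every declared input agrees.
Tracing base=-1, step=1: price: total=-8, then count=1, then (idx=1), then count=1, then (idx=2), then count=1, then (idx=3), then count=1, then (idx=4), then count=1, then (idx=5), then count=1, then (idx=6), then count=1, then total=1, then returns 0 | price_opt: total=-8, then count=1, then (idx=1), then count=1, then (idx=2), then count=1, then (idx=3), then count=1, then (idx=4), then count=1, then (idx=5), then count=1, then (idx=6), then count=1, then total=1, then returns 0 — matching result 0.
Across all 18 domain points the two functions coincide.
verdict: equivalent


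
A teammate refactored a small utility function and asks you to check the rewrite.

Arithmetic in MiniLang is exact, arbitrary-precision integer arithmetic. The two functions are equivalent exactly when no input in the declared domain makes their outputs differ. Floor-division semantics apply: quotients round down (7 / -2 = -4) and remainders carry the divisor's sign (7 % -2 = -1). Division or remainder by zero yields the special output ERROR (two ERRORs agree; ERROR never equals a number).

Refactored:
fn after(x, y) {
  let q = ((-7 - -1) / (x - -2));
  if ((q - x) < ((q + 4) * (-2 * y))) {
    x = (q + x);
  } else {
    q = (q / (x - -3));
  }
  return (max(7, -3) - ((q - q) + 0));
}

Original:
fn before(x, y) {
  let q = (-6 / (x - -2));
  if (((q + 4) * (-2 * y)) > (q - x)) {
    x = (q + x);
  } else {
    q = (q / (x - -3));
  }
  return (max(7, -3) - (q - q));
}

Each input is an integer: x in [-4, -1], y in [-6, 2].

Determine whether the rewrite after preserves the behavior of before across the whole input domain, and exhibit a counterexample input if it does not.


Reading the diff, among the changes: comparison usage differs; and constant usage differs; and arithmetic usage differs.
Spot check at x=-2, y=-5 — before: a zero divisor aborts: ERROR. after: a zero divisor aborts: ERROR. Both give ERROR.
Every one of the 36 inputs gives matching results.
verdict: equivalent


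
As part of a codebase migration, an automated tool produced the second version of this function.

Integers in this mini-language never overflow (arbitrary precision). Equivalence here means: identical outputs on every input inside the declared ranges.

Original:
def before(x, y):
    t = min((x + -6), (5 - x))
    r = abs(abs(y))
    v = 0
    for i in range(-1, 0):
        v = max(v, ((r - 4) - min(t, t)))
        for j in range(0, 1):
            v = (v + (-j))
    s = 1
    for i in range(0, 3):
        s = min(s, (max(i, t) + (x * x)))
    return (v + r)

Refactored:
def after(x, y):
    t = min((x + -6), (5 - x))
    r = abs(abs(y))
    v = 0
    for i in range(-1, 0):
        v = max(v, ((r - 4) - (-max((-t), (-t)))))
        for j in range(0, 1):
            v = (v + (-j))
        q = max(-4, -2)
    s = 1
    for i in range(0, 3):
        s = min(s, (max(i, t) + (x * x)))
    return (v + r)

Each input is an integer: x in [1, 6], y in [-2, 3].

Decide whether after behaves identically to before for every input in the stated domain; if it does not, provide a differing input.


Comparing the listings, the differences include: constant usage differs; and min/max/abs usage differs; and local variable names differ; and statement counts differ.
As a probe, take x=2, y=0: before runs t=-4, then r=0, then v=0, then (i=-1), then v=0, then (j=0), then v=0, then s=1, then (i=0), then s=1, then (i=1), then s=1, then (i=2), then s=1, then returns 0; after runs t=-4, then r=0, then v=0, then (i=-1), then v=0, then (j=0), then v=0, then q=-2, then s=1, then (i=0), then s=1, then (i=1), then s=1, then (i=2), then s=1, then returns 0; both end at 0.
Across all 36 domain points the two functions coincide.
verdict: equivalent


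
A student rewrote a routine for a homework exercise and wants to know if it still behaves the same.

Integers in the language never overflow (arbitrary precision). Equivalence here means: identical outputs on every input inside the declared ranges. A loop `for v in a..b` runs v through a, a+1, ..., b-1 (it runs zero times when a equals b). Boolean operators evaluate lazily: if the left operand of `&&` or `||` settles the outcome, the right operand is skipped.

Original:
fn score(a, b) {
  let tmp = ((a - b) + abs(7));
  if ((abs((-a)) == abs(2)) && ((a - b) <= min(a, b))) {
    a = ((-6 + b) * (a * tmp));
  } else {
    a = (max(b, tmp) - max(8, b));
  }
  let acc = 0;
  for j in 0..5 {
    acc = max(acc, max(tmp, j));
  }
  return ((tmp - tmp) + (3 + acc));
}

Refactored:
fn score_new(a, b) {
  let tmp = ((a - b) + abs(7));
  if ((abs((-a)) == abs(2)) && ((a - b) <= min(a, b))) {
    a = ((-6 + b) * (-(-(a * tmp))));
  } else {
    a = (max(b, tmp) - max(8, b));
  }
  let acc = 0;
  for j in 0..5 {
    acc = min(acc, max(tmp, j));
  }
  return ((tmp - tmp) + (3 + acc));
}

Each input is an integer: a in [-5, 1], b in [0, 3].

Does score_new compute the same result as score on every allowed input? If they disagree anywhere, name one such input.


Evaluate both at a=-5, b=0.
score: tmp becomes 2; next ((abs((-a)) == abs(2)) && ((a - b) <= min(a, b))) evaluates to false; next a becomes -6; next acc becomes 0; next at j=0:; next acc becomes 2; next at j=1:; next acc becomes 2; next at j=2:; next acc becomes 2; next at j=3:; next acc becomes 3; next at j=4:; next acc becomes 4; next final value 7
score_new: tmp becomes 2; next ((abs((-a)) == abs(2)) && ((a - b) <= min(a, b))) evaluates to false; next a becomes -6; next acc becomes 0; next at j=0:; next acc becomes 0; next at j=1:; next acc becomes 0; next at j=2:; next acc becomes 0; next at j=3:; next acc becomes 0; next at j=4:; next acc becomes 0; next final value 3
7 and 3 differ, so these are not the same function on this domain.
verdict: not equivalent; witness: a=-5, b=0


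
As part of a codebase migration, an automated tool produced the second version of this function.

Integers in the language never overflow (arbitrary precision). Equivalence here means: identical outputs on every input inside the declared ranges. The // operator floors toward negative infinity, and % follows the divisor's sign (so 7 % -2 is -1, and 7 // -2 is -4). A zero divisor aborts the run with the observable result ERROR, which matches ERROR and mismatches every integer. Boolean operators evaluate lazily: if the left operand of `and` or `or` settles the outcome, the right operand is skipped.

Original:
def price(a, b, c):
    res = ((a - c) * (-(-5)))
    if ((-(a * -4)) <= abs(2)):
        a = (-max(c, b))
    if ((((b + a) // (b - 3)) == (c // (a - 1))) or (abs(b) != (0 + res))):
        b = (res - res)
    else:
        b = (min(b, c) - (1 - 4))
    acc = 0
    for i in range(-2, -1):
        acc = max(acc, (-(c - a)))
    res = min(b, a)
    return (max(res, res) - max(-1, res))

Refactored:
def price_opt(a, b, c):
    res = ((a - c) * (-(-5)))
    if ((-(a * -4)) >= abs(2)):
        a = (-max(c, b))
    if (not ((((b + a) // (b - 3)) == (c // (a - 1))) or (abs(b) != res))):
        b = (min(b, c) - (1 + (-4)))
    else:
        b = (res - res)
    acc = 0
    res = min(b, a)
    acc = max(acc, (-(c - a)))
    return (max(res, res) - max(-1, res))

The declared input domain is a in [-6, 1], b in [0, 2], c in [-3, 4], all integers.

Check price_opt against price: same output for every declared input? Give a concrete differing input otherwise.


Run the pair on a=-6, b=0, c=-3.
price: res := -15 | ((-(a * -4)) <= abs(2)): true | a := 0 | ((((b + a) // (b - 3)) == (c // (a - 1))) or (abs(b) != (0 + res))): true | b := 0 | acc := 0 | iter i=-2: | acc := 3 | res := 0 | result 0
price_opt: res := -15 | ((-(a * -4)) >= abs(2)): false | (not ((((b + a) // (b - 3)) == (c // (a - 1))) or (abs(b) != res))): false | b := 0 | acc := 0 | res := -6 | acc := 0 | result -5
0 != -5, so the rewrite changes behavior.
verdict: not equivalent; witness: a=-6, b=0, c=-3


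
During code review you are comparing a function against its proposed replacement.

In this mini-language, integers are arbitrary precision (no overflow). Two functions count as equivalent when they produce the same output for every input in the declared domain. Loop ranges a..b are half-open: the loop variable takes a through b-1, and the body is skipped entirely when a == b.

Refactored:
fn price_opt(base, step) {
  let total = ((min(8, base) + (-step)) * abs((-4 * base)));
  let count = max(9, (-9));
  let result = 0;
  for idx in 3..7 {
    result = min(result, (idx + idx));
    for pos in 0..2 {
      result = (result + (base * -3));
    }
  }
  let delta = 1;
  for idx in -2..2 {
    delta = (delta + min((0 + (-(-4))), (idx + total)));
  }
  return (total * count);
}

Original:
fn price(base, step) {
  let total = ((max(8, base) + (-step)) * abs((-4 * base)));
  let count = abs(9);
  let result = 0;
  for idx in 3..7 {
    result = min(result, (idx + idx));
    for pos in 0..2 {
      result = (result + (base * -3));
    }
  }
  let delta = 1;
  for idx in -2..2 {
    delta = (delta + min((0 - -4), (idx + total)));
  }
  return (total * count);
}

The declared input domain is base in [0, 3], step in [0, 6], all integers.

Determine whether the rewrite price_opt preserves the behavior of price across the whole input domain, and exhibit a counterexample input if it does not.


base=1, step=0 yields 288 from price but 36 from price_opt.
verdict: not equivalent; witness: base=1, step=0


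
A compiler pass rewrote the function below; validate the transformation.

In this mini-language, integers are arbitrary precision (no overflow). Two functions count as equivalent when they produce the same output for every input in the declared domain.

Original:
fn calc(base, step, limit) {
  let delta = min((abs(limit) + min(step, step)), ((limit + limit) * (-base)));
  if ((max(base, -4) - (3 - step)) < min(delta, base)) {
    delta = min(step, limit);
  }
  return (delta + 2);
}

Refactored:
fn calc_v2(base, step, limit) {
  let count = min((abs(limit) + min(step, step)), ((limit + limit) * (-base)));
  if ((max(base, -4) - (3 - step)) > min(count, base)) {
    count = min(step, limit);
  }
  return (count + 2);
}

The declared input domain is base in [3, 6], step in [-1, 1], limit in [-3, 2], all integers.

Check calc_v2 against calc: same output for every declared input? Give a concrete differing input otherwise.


These are not equivalent — on base=3, step=-1, limit=-3 the outputs split (-1 vs 4).
calc: delta := 2 | ((max(base, -4) - (3 - step)) < min(delta, base)): true | delta := -3 | result -1
calc_v2: count := 2 | ((max(base, -4) - (3 - step)) > min(count, base)): false | result 4
verdict: not equivalent; witness: base=3, step=-1, limit=-3


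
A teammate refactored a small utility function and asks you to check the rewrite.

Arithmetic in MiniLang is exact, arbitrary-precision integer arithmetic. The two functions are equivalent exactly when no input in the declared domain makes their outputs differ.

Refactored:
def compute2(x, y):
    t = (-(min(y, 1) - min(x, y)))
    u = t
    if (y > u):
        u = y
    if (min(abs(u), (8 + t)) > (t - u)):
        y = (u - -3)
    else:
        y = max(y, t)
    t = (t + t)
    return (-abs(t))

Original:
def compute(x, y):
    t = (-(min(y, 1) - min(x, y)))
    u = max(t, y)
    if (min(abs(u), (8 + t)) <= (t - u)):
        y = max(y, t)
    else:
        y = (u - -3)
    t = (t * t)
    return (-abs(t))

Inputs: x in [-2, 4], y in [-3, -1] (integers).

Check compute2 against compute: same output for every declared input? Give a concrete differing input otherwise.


There is a counterexample at x=-2, y=-1: -1 on one side, -2 on the other.
compute: t=-1, then u=-1, then (min(abs(u), (8 + t)) <= (t - u)) is false, then y=2, then t=1, then returns -1
compute2: t=-1, then u=-1, then (y > u) is false, then (min(abs(u), (8 + t)) > (t - u)) is true, then y=2, then t=-2, then returns -2
verdict: not equivalent; witness: x=-2, y=-1


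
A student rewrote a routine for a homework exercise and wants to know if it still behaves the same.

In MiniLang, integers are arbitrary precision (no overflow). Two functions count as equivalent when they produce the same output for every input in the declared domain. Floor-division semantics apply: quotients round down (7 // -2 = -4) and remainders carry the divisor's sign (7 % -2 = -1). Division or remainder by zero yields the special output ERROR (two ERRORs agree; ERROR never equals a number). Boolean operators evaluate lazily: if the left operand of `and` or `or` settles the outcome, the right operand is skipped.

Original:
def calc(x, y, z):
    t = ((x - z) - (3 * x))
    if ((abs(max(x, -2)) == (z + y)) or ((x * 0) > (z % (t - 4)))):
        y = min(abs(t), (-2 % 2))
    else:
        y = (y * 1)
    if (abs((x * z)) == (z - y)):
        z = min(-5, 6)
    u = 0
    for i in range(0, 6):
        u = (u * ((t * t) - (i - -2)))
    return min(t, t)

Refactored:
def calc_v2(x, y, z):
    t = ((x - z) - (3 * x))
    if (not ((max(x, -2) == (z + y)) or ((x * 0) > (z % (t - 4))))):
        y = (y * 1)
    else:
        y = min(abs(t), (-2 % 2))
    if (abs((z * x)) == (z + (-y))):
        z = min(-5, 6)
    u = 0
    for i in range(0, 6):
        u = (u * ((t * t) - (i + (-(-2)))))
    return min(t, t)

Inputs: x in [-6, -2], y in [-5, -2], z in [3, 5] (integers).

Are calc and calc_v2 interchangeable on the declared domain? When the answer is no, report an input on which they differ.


These are not equivalent — on x=-4, y=-2, z=4 the outputs split (4 vs ERROR).
calc: t becomes 4; next ((abs(max(x, -2)) == (z + y)) or ((x * 0) > (z % (t - 4)))) evaluates to true; next y becomes 0; next (abs((x * z)) == (z - y)) evaluates to false; next u becomes 0; next at i=0:; next u becomes 0; next at i=1:; next u becomes 0; next at i=2:; next u becomes 0; next at i=3:; next u becomes 0; next at i=4:; next u becomes 0; next at i=5:; next u becomes 0; next final value 4
calc_v2: t becomes 4; next hits division by zero so the output is ERROR
verdict: not equivalent; witness: x=-4, y=-2, z=4


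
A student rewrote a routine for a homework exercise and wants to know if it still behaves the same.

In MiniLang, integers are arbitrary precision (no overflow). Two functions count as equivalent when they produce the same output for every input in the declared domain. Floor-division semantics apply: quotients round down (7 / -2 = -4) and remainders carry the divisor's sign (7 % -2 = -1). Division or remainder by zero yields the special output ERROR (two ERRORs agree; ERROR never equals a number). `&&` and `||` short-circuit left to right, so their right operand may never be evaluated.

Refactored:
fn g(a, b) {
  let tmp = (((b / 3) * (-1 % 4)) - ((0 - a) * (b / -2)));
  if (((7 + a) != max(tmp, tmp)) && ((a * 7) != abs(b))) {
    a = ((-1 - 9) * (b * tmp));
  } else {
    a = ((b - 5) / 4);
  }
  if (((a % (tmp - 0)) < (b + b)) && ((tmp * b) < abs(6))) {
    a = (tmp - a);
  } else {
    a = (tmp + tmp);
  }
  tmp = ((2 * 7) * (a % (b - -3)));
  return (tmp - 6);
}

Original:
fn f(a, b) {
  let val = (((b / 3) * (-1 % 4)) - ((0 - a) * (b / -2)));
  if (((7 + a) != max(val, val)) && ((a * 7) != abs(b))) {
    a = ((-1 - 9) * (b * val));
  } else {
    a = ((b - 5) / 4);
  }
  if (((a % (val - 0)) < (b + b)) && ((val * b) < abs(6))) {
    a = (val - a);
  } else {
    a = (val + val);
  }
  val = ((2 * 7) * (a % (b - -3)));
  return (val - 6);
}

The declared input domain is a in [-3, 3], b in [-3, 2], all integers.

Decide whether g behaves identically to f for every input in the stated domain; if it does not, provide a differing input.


Behavior is preserved: although local variable names differ, the outputs never diverge.
Tracing a=1, b=-2: f: val := -2 | (((7 + a) != max(val, val)) && ((a * 7) != abs(b))): true | a := -40 | (((a % (val - 0)) < (b + b)) && ((val * b) < abs(6))): false | a := -4 | val := 0 | result -6 | g: tmp := -2 | (((7 + a) != max(tmp, tmp)) && ((a * 7) != abs(b))): true | a := -40 | (((a % (tmp - 0)) < (b + b)) && ((tmp * b) < abs(6))): false | a := -4 | tmp := 0 | result -6 — matching result -6.
Sweeping the whole domain (42 inputs) finds no disagreement.
verdict: equivalent


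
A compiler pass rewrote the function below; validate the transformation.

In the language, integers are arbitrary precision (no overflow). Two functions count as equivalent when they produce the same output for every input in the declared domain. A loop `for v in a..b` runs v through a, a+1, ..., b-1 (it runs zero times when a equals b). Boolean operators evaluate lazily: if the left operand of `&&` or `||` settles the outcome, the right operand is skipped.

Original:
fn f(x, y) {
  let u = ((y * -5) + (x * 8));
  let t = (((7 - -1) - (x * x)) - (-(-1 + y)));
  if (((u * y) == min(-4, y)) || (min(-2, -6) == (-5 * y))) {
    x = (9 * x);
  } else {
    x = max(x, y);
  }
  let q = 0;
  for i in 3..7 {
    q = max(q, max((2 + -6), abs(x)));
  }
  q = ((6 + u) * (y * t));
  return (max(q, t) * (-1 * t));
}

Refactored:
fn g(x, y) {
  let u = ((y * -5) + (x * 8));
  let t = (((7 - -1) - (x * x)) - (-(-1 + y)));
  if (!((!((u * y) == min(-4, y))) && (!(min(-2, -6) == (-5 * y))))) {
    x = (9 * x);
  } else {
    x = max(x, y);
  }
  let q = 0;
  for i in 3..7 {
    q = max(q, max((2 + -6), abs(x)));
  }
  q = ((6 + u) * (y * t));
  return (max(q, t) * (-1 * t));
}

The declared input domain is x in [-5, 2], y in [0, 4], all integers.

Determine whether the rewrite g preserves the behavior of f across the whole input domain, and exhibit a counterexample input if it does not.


Side by side, the visible changes include: boolean connective usage differs.
One worked example (x=-2, y=2) — f: u := -26 | t := 5 | (((u * y) == min(-4, y)) || (min(-2, -6) == (-5 * y))): false | x := 2 | q := 0 | iter i=3: | q := 2 | iter i=4: | q := 2 | iter i=5: | q := 2 | iter i=6: | q := 2 | q := -200 | result -25; g: u := -26 | t := 5 | (!((!((u * y) == min(-4, y))) && (!(min(-2, -6) == (-5 * y))))): false | x := 2 | q := 0 | iter i=3: | q := 2 | iter i=4: | q := 2 | iter i=5: | q := 2 | iter i=6: | q := 2 | q := -200 | result -25; agreement on -25.
Checked all 40 inputs in the declared domain: the outputs agree on every one.
verdict: equivalent


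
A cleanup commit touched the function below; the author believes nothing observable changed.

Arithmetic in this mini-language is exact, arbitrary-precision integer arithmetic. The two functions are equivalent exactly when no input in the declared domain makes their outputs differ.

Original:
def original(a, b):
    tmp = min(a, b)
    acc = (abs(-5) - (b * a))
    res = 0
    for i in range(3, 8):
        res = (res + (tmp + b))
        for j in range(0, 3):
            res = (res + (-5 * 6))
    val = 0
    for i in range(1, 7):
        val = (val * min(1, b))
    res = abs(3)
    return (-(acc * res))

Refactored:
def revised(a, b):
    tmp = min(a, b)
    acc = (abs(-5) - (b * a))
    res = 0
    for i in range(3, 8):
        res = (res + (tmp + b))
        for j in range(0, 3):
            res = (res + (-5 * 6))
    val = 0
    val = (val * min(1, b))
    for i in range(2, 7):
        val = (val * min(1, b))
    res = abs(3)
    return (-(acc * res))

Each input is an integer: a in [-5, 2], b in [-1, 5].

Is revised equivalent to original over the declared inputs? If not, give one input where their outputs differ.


Side by side, the visible changes include: statement counts differ; also min/max/abs usage differs; also loop structure differs; also arithmetic usage differs; also constant usage differs.
One worked example (a=0, b=2) — original: tmp becomes 0; next acc becomes 5; next res becomes 0; next at i=3:; next res becomes 2; next at j=0:; next res becomes -28; next at j=1:; next res becomes -58; next at j=2:; next res becomes -88; next at i=4:; next res becomes -86; next at j=0:; next res becomes -116; next at j=1:; next res becomes -146; next at j=2:; next res becomes -176; next at i=5:; next res becomes -174; next at j=0:; next res becomes -204; next at j=1:; next res becomes -234; next at j=2:; next res becomes -264; next at i=6:; next res becomes -262; next at j=0:; next res becomes -292; next at j=1:; next res becomes -322; next at j=2:; next res becomes -352; next at i=7:; next res becomes -350; next at j=0:; next res becomes -380; next at j=1:; next res becomes -410; next at j=2:; next res becomes -440; next val becomes 0; next at i=1:; next val becomes 0; next at i=2:; next val becomes 0; next at i=3:; next val becomes 0; next at i=4:; next val becomes 0; next at i=5:; next val becomes 0; next at i=6:; next val becomes 0; next res becomes 3; next final value -15; revised: tmp becomes 0; next acc becomes 5; next res becomes 0; next at i=3:; next res becomes 2; next at j=0:; next res becomes -28; next at j=1:; next res becomes -58; next at j=2:; next res becomes -88; next at i=4:; next res becomes -86; next at j=0:; next res becomes -116; next at j=1:; next res becomes -146; next at j=2:; next res becomes -176; next at i=5:; next res becomes -174; next at j=0:; next res becomes -204; next at j=1:; next res becomes -234; next at j=2:; next res becomes -264; next at i=6:; next res becomes -262; next at j=0:; next res becomes -292; next at j=1:; next res becomes -322; next at j=2:; next res becomes -352; next at i=7:; next res becomes -350; next at j=0:; next res becomes -380; next at j=1:; next res becomes -410; next at j=2:; next res becomes -440; next val becomes 0; next val becomes 0; next at i=2:; next val becomes 0; next at i=3:; next val becomes 0; next at i=4:; next val becomes 0; next at i=5:; next val becomes 0; next at i=6:; next val becomes 0; next res becomes 3; next final value -15; agreement on -15.
An exhaustive pass over the 56 declared inputs shows identical outputs.
verdict: equivalent


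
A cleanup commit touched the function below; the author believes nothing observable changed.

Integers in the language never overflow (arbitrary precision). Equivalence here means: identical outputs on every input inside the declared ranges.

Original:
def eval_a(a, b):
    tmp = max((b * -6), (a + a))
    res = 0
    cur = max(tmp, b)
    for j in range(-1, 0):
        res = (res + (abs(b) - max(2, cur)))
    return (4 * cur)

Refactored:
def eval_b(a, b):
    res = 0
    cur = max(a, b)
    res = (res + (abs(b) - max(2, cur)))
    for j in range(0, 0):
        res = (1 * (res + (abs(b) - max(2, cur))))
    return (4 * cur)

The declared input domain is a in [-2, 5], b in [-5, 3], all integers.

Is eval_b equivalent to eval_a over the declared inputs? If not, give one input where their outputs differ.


Consider the input a=-2, b=-5.
eval_a: tmp := 30 | res := 0 | cur := 30 | iter j=-1: | res := -25 | result 120
eval_b: res := 0 | cur := -2 | res := 3 | loop over j: empty range | result -8
120 vs -8 — the two versions disagree here.
verdict: not equivalent; witness: a=-2, b=-5


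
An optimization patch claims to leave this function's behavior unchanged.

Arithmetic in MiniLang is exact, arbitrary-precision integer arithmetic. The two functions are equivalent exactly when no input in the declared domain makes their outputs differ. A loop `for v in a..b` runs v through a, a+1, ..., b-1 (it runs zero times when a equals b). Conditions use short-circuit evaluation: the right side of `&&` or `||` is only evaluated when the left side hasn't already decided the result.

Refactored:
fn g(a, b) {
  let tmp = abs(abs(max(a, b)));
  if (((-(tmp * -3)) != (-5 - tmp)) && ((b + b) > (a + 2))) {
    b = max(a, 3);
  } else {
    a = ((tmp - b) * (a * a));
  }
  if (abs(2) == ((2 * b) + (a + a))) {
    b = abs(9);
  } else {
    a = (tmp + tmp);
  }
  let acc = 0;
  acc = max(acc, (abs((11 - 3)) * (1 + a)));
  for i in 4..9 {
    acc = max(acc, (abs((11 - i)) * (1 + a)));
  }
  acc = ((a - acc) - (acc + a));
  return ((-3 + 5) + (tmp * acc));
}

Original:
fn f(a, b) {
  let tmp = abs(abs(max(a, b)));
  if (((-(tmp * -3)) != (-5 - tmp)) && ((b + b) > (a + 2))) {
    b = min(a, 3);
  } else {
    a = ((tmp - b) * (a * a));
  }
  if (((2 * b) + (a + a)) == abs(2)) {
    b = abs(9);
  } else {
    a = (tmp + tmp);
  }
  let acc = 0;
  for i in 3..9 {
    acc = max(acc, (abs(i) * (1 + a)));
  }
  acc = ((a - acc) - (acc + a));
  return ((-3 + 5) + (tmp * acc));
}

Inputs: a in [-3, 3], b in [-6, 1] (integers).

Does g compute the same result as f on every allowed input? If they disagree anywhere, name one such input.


Take a=-2, b=1.
f: tmp := 1 | (((-(tmp * -3)) != (-5 - tmp)) && ((b + b) > (a + 2))): true | b := -2 | (((2 * b) + (a + a)) == abs(2)): false | a := 2 | acc := 0 | iter i=3: | acc := 9 | iter i=4: | acc := 12 | iter i=5: | acc := 15 | iter i=6: | acc := 18 | iter i=7: | acc := 21 | iter i=8: | acc := 24 | acc := -48 | result -46
g: tmp := 1 | (((-(tmp * -3)) != (-5 - tmp)) && ((b + b) > (a + 2))): true | b := 3 | (abs(2) == ((2 * b) + (a + a))): true | b := 9 | acc := 0 | acc := 0 | iter i=4: | acc := 0 | iter i=5: | acc := 0 | iter i=6: | acc := 0 | iter i=7: | acc := 0 | iter i=8: | acc := 0 | acc := 0 | result 2
-46 against 2: the behavior changed.
verdict: not equivalent; witness: a=-2, b=1


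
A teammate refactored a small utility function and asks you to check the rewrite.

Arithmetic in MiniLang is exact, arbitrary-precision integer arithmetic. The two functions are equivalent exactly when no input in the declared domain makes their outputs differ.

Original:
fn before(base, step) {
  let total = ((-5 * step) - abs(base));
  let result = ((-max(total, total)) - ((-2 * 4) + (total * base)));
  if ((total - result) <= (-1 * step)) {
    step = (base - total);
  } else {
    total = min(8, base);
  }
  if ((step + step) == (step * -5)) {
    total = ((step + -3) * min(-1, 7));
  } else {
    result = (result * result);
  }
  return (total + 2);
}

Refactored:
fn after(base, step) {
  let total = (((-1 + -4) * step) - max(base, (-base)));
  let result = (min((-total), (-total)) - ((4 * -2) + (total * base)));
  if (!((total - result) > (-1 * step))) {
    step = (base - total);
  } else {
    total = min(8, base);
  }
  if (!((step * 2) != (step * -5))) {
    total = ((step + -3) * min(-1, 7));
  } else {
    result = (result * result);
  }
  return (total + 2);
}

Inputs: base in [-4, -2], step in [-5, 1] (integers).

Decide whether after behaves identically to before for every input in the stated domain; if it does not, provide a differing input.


Behavior is preserved: although comparison usage differs, and arithmetic usage differs, and constant usage differs, and min/max/abs usage differs, and boolean connective usage differs, the outputs never diverge.
Spot check at base=-3, step=-1 — before: total becomes 2; next result becomes 12; next ((total - result) <= (-1 * step)) evaluates to true; next step becomes -5; next ((step + step) == (step * -5)) evaluates to false; next result becomes 144; next final value 4. after: total becomes 2; next result becomes 12; next (!((total - result) > (-1 * step))) evaluates to true; next step becomes -5; next (!((step * 2) != (step * -5))) evaluates to false; next result becomes 144; next final value 4. Both give 4.
An exhaustive pass over the 21 declared inputs shows identical outputs.
verdict: equivalent


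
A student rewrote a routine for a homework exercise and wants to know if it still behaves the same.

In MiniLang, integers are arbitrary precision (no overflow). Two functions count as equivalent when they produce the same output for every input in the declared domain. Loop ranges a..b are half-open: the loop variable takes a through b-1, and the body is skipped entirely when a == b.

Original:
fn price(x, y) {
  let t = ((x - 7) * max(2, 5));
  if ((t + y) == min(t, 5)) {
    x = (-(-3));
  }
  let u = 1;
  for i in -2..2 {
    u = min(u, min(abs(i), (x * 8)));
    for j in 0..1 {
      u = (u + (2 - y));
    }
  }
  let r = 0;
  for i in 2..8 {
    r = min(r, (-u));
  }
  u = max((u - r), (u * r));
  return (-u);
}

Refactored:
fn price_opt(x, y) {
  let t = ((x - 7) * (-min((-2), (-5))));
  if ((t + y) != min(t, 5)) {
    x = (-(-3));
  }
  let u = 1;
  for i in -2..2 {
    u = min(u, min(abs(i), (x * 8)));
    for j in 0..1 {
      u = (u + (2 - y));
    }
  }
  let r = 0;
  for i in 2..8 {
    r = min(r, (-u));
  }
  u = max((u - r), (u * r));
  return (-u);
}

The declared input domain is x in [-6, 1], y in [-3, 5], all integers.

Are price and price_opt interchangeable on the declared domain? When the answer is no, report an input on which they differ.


Take x=-6, y=-3.
price: t = -65; ((t + y) == min(t, 5)) -> false; u = 1; [i=-2]; u = -48; [j=0]; u = -43; [i=-1]; u = -48; [j=0]; u = -43; [i=0]; u = -48; [j=0]; u = -43; [i=1]; u = -48; [j=0]; u = -43; r = 0; [i=2]; r = 0; [i=3]; r = 0; [i=4]; r = 0; [i=5]; r = 0; [i=6]; r = 0; [i=7]; r = 0; u = 0; return 0
price_opt: t = -65; ((t + y) != min(t, 5)) -> true; x = 3; u = 1; [i=-2]; u = 1; [j=0]; u = 6; [i=-1]; u = 1; [j=0]; u = 6; [i=0]; u = 0; [j=0]; u = 5; [i=1]; u = 1; [j=0]; u = 6; r = 0; [i=2]; r = -6; [i=3]; r = -6; [i=4]; r = -6; [i=5]; r = -6; [i=6]; r = -6; [i=7]; r = -6; u = 12; return -12
0 vs -12 — the two versions disagree here.
verdict: not equivalent; witness: x=-6, y=-3


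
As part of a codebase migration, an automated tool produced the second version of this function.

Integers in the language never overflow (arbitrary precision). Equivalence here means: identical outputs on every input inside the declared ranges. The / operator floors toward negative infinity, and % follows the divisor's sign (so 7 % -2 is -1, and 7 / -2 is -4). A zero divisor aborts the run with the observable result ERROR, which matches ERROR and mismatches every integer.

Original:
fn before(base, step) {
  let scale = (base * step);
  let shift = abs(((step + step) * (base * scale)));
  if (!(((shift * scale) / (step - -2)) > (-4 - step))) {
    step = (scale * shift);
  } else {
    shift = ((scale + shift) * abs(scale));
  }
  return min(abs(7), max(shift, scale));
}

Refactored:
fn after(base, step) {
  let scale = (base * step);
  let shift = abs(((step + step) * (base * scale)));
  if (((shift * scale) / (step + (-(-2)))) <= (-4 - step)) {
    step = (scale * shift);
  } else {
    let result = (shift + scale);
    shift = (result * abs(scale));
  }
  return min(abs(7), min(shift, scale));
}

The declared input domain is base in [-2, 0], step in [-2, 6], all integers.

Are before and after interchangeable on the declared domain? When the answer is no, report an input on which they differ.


These are not equivalent — on base=-2, step=-1 the outputs split (7 vs 2).
before: scale=2, then shift=8, then (!(((shift * scale) / (step - -2)) > (-4 - step))) is false, then shift=20, then returns 7
after: scale=2, then shift=8, then (((shift * scale) / (step + (-(-2)))) <= (-4 - step)) is false, then result=10, then shift=20, then returns 2
verdict: not equivalent; witness: base=-2, step=-1


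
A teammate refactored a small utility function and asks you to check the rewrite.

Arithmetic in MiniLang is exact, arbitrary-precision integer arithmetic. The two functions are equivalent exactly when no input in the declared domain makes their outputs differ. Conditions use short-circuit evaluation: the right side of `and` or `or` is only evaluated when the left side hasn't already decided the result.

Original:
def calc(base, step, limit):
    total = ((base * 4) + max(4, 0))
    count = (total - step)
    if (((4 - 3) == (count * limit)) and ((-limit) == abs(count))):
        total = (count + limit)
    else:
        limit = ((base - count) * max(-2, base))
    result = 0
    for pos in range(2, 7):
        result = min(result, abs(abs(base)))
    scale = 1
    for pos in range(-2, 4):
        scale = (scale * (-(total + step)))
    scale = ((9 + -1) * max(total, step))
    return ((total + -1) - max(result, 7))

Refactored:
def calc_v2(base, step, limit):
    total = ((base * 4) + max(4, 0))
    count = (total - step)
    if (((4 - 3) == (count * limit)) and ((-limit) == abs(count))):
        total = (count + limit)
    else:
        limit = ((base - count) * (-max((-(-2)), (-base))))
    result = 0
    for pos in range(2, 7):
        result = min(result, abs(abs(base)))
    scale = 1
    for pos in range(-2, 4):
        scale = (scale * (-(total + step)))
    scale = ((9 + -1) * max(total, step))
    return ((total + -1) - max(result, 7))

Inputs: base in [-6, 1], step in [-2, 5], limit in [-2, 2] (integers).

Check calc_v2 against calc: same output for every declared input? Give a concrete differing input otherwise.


There is a behavioral-looking edit here, yet the outcome never shifts on this domain.
Tracing base=-6, step=1, limit=-2: calc: total := -20 | count := -21 | (((4 - 3) == (count * limit)) and ((-limit) == abs(count))): false | limit := -30 | result := 0 | iter pos=2: | result := 0 | iter pos=3: | result := 0 | iter pos=4: | result := 0 | iter pos=5: | result := 0 | iter pos=6: | result := 0 | scale := 1 | iter pos=-2: | scale := 19 | iter pos=-1: | scale := 361 | iter pos=0: | scale := 6859 | iter pos=1: | scale := 130321 | iter pos=2: | scale := 2476099 | iter pos=3: | scale := 47045881 | scale := 8 | result -28 | calc_v2: total := -20 | count := -21 | (((4 - 3) == (count * limit)) and ((-limit) == abs(count))): false | limit := -90 | result := 0 | iter pos=2: | result := 0 | iter pos=3: | result := 0 | iter pos=4: | result := 0 | iter pos=5: | result := 0 | iter pos=6: | result := 0 | scale := 1 | iter pos=-2: | scale := 19 | iter pos=-1: | scale := 361 | iter pos=0: | scale := 6859 | iter pos=1: | scale := 130321 | iter pos=2: | scale := 2476099 | iter pos=3: | scale := 47045881 | scale := 8 | result -28 — matching result -28.
Across all 320 domain points the two functions coincide.
verdict: equivalent


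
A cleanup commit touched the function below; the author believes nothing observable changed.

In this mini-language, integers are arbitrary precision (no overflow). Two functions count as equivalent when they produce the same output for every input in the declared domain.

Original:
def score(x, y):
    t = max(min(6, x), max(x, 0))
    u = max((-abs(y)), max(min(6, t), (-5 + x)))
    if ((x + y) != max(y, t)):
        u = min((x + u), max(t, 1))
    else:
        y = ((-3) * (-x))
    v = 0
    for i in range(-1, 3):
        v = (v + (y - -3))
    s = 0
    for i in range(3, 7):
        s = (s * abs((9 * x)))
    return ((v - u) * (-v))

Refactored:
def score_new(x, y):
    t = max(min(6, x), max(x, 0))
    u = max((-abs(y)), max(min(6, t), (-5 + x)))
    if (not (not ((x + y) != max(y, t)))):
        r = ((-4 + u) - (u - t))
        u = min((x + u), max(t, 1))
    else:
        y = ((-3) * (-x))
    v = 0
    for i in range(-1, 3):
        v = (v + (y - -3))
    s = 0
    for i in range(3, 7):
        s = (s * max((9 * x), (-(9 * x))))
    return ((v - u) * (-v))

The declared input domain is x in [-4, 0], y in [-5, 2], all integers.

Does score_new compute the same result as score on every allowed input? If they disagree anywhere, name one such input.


Reading the diff, among the changes: boolean connective usage differs; and local variable names differ; and constant usage differs; and statement counts differ; and min/max/abs usage differs; and arithmetic usage differs.
One worked example (x=-3, y=-5) — score: t=0, then u=0, then ((x + y) != max(y, t)) is true, then u=-3, then v=0, then (i=-1), then v=-2, then (i=0), then v=-4, then (i=1), then v=-6, then (i=2), then v=-8, then s=0, then (i=3), then s=0, then (i=4), then s=0, then (i=5), then s=0, then (i=6), then s=0, then returns -40; score_new: t=0, then u=0, then (not (not ((x + y) != max(y, t)))) is true, then r=-4, then u=-3, then v=0, then (i=-1), then v=-2, then (i=0), then v=-4, then (i=1), then v=-6, then (i=2), then v=-8, then s=0, then (i=3), then s=0, then (i=4), then s=0, then (i=5), then s=0, then (i=6), then s=0, then returns -40; agreement on -40.
Sweeping the whole domain (40 inputs) finds no disagreement.
verdict: equivalent
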